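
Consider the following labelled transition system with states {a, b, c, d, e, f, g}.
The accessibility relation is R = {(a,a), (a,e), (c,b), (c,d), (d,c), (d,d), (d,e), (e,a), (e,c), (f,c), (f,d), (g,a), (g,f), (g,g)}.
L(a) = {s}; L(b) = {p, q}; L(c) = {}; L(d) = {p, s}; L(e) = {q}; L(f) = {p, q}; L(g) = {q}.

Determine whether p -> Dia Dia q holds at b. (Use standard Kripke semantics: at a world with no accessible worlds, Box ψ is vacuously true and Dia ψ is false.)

No

At b: p is true, Dia Dia q is false, so p -> Dia Dia q is false.
  At b: no accessible worlds, so Dia Dia q is false.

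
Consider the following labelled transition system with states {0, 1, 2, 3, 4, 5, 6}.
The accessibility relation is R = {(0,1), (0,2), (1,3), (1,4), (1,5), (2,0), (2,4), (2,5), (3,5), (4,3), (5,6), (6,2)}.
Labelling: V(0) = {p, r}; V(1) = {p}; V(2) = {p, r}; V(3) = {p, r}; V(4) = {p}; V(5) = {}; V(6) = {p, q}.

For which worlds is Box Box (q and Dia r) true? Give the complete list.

3

Let φ = Box Box (q and Dia r). Evaluate φ at each world:
  0 (successors {1, 2}): φ is false.
  1 (successors {3, 4, 5}): φ is false.
  2 (successors {0, 4, 5}): φ is false.
  3 (successors {5}): φ is true.
  4 (successors {3}): φ is false.
  5 (successors {6}): φ is false.
  6 (successors {2}): φ is false.
For instance, at 6:
  At 6: Box Box (q and Dia r) requires Box (q and Dia r) at every successor {2}.
    Box (q and Dia r) fails at 2, so Box Box (q and Dia r) is false at 6.
      At 2: Box (q and Dia r) requires q and Dia r at every successor {0, 4, 5}.
        q and Dia r fails at 0, so Box (q and Dia r) is false at 2.
Satisfying worlds: {3}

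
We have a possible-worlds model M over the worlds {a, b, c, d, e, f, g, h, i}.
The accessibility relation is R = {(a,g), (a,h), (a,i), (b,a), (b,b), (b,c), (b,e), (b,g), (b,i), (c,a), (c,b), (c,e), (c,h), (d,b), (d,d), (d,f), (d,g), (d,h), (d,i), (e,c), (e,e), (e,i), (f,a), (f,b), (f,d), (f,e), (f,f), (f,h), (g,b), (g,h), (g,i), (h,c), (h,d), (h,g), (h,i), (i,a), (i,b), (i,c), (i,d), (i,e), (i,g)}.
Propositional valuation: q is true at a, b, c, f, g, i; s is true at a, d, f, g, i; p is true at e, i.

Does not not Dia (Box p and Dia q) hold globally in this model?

No

Let φ = not not Dia (Box p and Dia q). Evaluate φ at each world:
  a (successors {g, h, i}): φ is false.
  b (successors {a, b, c, e, g, i}): φ is false.
  c (successors {a, b, e, h}): φ is false.
  d (successors {b, d, f, g, h, i}): φ is false.
  e (successors {c, e, i}): φ is false.
  f (successors {a, b, d, e, f, h}): φ is false.
  g (successors {b, h, i}): φ is false.
  h (successors {c, d, g, i}): φ is false.
  i (successors {a, b, c, d, e, g}): φ is false.
Detail at a (counterexample):
  At a: not Dia (Box p and Dia q) is true, so not not Dia (Box p and Dia q) is false.
    At a: Dia (Box p and Dia q) is false, so not Dia (Box p and Dia q) is true.
      At a: Dia (Box p and Dia q) requires Box p and Dia q at some successor in {g, h, i}.
        At g: Box p and Dia q is false.
        At h: Box p and Dia q is false.
        At i: Box p and Dia q is false.
      So Dia (Box p and Dia q) is false at a.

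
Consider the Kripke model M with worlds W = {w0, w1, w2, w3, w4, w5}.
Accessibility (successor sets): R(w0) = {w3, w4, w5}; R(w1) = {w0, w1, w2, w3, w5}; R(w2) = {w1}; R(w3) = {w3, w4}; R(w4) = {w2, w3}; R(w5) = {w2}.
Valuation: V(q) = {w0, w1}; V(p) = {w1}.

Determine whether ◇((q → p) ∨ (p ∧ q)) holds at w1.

Yes

At w1: ◇((q → p) ∨ (p ∧ q)) requires (q → p) ∨ (p ∧ q) at some successor in {w0, w1, w2, w3, w5}.
  (q → p) ∨ (p ∧ q) holds at w1, so ◇((q → p) ∨ (p ∧ q)) is true at w1.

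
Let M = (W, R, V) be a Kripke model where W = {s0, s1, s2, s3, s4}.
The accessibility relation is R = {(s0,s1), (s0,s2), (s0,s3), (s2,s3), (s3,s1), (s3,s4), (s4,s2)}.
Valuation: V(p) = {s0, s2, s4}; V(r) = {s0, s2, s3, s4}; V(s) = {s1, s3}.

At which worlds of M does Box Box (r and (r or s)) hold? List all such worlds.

s1, s3, s4

Let φ = Box Box (r and (r or s)). Evaluate φ at each world:
  s0 (successors {s1, s2, s3}): φ is false.
  s1 (successors ∅): φ is true.
  s2 (successors {s3}): φ is false.
  s3 (successors {s1, s4}): φ is true.
  s4 (successors {s2}): φ is true.
For instance, at s4:
  At s4: Box Box (r and (r or s)) requires Box (r and (r or s)) at every successor {s2}.
      At s2: Box (r and (r or s)) requires r and (r or s) at every successor {s3}.
        At s3: r and (r or s) is true.
      So Box (r and (r or s)) is true at s2.
  So Box Box (r and (r or s)) is true at s4.
Satisfying worlds: {s1, s3, s4}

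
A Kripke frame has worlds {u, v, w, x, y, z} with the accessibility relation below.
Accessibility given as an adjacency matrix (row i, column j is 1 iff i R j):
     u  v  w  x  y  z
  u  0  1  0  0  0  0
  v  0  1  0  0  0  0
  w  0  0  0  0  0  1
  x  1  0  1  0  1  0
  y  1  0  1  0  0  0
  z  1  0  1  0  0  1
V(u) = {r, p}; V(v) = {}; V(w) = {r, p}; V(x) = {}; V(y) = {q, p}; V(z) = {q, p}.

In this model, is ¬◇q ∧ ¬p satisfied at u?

No

At u: ¬◇q is true, ¬p is false, so ¬◇q ∧ ¬p is false.
  At u: ◇q is false, so ¬◇q is true.
    At u: ◇q requires q at some successor in {v}.
      At v: q is false.
    So ◇q is false at u.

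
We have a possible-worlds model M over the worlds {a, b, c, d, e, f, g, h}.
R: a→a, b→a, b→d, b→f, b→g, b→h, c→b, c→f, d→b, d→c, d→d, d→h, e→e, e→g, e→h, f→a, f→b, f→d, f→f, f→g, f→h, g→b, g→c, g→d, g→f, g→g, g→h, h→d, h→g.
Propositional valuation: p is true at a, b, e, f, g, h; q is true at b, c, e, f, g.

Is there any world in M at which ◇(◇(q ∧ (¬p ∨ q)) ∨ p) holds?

Yes

Recall that ◇ψ holds at a world iff ψ holds at some accessible world.
Let φ = ◇(◇(q ∧ (¬p ∨ q)) ∨ p). Evaluate φ at each world:
  a (successors {a}): φ is true.
  b (successors {a, d, f, g, h}): φ is true.
  c (successors {b, f}): φ is true.
  d (successors {b, c, d, h}): φ is true.
  e (successors {e, g, h}): φ is true.
  f (successors {a, b, d, f, g, h}): φ is true.
  g (successors {b, c, d, f, g, h}): φ is true.
  h (successors {d, g}): φ is true.
Detail at a (witness):
  At a: ◇(◇(q ∧ (¬p ∨ q)) ∨ p) requires ◇(q ∧ (¬p ∨ q)) ∨ p at some successor in {a}.
    ◇(q ∧ (¬p ∨ q)) ∨ p holds at a, so ◇(◇(q ∧ (¬p ∨ q)) ∨ p) is true at a.
      At a: ◇(q ∧ (¬p ∨ q)) is false, p is true, so ◇(q ∧ (¬p ∨ q)) ∨ p is true.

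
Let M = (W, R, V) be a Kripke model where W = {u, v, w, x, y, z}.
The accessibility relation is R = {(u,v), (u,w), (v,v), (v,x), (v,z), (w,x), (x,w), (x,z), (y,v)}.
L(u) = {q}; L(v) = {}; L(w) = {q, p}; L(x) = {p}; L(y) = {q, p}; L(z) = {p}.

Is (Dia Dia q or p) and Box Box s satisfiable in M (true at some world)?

Yes

Let φ = (Dia Dia q or p) and Box Box s. Evaluate φ at each world:
  u (successors {v, w}): φ is false.
  v (successors {v, x, z}): φ is false.
  w (successors {x}): φ is false.
  x (successors {w, z}): φ is false.
  y (successors {v}): φ is false.
  z (successors ∅): φ is true.
Detail at z (witness):
  At z: Dia Dia q or p is true, Box Box s is true, so (Dia Dia q or p) and Box Box s is true.
    At z: Dia Dia q is false, p is true, so Dia Dia q or p is true.
      At z: no accessible worlds, so Dia Dia q is false.
    At z: no accessible worlds, so Box Box s holds vacuously.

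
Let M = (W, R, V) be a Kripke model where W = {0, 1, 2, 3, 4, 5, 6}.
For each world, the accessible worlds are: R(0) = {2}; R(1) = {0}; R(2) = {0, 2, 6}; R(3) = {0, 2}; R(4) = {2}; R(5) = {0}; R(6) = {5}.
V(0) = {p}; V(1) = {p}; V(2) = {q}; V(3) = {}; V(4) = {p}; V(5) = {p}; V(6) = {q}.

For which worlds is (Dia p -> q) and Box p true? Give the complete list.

6

Let φ = (Dia p -> q) and Box p. Evaluate φ at each world:
  0 (successors {2}): φ is false.
  1 (successors {0}): φ is false.
  2 (successors {0, 2, 6}): φ is false.
  3 (successors {0, 2}): φ is false.
  4 (successors {2}): φ is false.
  5 (successors {0}): φ is false.
  6 (successors {5}): φ is true.
For instance, at 6:
  At 6: Dia p -> q is true, Box p is true, so (Dia p -> q) and Box p is true.
    At 6: Dia p is true, q is true, so Dia p -> q is true.
      At 6: Dia p requires p at some successor in {5}.
        p holds at 5, so Dia p is true at 6.
    At 6: Box p requires p at every successor {5}.
      At 5: p is true.
    So Box p is true at 6.
Satisfying worlds: {6}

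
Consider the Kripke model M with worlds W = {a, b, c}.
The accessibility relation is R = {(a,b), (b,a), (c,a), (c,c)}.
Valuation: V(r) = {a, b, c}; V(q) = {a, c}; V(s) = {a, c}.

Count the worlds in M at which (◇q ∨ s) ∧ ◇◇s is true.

Let φ = (◇q ∨ s) ∧ ◇◇s. Evaluate φ at each world:
  a (successors {b}): φ is true.
  b (successors {a}): φ is false.
  c (successors {a, c}): φ is true.
For instance, at a:
  At a: ◇q ∨ s is true, ◇◇s is true, so (◇q ∨ s) ∧ ◇◇s is true.
    At a: ◇q is false, s is true, so ◇q ∨ s is true.
      At a: ◇q requires q at some successor in {b}.
        At b: q is false.
      So ◇q is false at a.
    At a: ◇◇s requires ◇s at some successor in {b}.
      ◇s holds at b, so ◇◇s is true at a.
Satisfying worlds: {a, c}

2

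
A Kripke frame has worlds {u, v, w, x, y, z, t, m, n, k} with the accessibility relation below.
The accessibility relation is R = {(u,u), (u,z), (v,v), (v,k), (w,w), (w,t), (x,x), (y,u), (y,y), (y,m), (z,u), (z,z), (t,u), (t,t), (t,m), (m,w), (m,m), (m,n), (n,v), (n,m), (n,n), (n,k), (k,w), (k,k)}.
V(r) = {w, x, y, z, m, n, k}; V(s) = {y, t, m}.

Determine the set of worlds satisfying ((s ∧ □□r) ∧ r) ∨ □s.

Recall that □ψ holds at a world iff ψ holds at every accessible world, and ◇ψ holds iff ψ holds at some accessible world.
Let φ = ((s ∧ □□r) ∧ r) ∨ □s. Evaluate φ at each world:
  u (successors {u, z}): φ is false.
  v (successors {v, k}): φ is false.
  w (successors {w, t}): φ is false.
  x (successors {x}): φ is false.
  y (successors {u, y, m}): φ is false.
  z (successors {u, z}): φ is false.
  t (successors {u, t, m}): φ is false.
  m (successors {w, m, n}): φ is false.
  n (successors {v, m, n, k}): φ is false.
  k (successors {w, k}): φ is false.
For instance, at z:
  At z: (s ∧ □□r) ∧ r is false, □s is false, so ((s ∧ □□r) ∧ r) ∨ □s is false.
    At z: s ∧ □□r is false, r is true, so (s ∧ □□r) ∧ r is false.
      At z: s is false, □□r is false, so s ∧ □□r is false.
    At z: □s requires s at every successor {u, z}.
      s fails at u, so □s is false at z.
Satisfying worlds: none.

none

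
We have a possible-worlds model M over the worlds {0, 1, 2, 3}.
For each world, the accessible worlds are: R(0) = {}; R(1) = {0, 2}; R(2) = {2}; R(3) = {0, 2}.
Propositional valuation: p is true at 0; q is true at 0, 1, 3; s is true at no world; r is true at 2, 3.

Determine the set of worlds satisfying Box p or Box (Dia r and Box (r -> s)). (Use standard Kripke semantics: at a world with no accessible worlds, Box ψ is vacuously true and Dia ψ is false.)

Let φ = Box p or Box (Dia r and Box (r -> s)). Evaluate φ at each world:
  0 (successors ∅): φ is true.
  1 (successors {0, 2}): φ is false.
  2 (successors {2}): φ is false.
  3 (successors {0, 2}): φ is false.
For instance, at 1:
  At 1: Box p is false, Box (Dia r and Box (r -> s)) is false, so Box p or Box (Dia r and Box (r -> s)) is false.
    At 1: Box p requires p at every successor {0, 2}.
      p fails at 2, so Box p is false at 1.
    At 1: Box (Dia r and Box (r -> s)) requires Dia r and Box (r -> s) at every successor {0, 2}.
      Dia r and Box (r -> s) fails at 0, so Box (Dia r and Box (r -> s)) is false at 1.
Satisfying worlds: {0}

0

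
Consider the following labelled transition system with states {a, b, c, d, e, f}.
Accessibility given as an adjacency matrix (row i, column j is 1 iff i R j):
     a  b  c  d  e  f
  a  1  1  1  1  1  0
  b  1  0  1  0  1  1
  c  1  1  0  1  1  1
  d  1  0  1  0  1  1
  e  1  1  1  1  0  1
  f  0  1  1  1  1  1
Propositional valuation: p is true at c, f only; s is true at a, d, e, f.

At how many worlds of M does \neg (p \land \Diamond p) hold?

Recall that \Diamond ψ holds at a world iff ψ holds at some accessible world.
Let φ = \neg (p \land \Diamond p). Evaluate φ at each world:
  a (successors {a, b, c, d, e}): φ is true.
  b (successors {a, c, e, f}): φ is true.
  c (successors {a, b, d, e, f}): φ is false.
  d (successors {a, c, e, f}): φ is true.
  e (successors {a, b, c, d, f}): φ is true.
  f (successors {b, c, d, e, f}): φ is false.
For instance, at e:
  At e: p \land \Diamond p is false, so \neg (p \land \Diamond p) is true.
    At e: p is false, \Diamond p is true, so p \land \Diamond p is false.
      At e: \Diamond p requires p at some successor in {a, b, c, d, f}.
        p holds at c, so \Diamond p is true at e.
Satisfying worlds: {a, b, d, e}

4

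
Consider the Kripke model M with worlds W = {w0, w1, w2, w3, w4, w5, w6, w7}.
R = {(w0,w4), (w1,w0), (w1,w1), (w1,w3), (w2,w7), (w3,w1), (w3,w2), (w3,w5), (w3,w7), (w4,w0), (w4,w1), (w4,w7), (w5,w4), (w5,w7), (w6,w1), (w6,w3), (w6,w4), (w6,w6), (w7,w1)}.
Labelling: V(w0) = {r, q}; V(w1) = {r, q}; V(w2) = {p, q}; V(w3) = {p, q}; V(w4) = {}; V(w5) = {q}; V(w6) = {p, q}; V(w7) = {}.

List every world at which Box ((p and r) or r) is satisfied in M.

w7

Let φ = Box ((p and r) or r). Evaluate φ at each world:
  w0 (successors {w4}): φ is false.
  w1 (successors {w0, w1, w3}): φ is false.
  w2 (successors {w7}): φ is false.
  w3 (successors {w1, w2, w5, w7}): φ is false.
  w4 (successors {w0, w1, w7}): φ is false.
  w5 (successors {w4, w7}): φ is false.
  w6 (successors {w1, w3, w4, w6}): φ is false.
  w7 (successors {w1}): φ is true.
For instance, at w7:
  At w7: Box ((p and r) or r) requires (p and r) or r at every successor {w1}.
    At w1: (p and r) or r is true.
  So Box ((p and r) or r) is true at w7.
Satisfying worlds: {w7}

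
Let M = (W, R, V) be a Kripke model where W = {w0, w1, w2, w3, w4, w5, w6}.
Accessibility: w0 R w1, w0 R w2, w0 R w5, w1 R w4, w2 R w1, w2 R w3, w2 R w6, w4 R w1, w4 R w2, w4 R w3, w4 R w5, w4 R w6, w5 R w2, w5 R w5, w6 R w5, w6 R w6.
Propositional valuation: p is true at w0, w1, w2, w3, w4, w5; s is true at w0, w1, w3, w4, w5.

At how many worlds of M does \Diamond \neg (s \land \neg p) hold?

6

Let φ = \Diamond \neg (s \land \neg p). Evaluate φ at each world:
  w0 (successors {w1, w2, w5}): φ is true.
  w1 (successors {w4}): φ is true.
  w2 (successors {w1, w3, w6}): φ is true.
  w3 (successors ∅): φ is false.
  w4 (successors {w1, w2, w3, w5, w6}): φ is true.
  w5 (successors {w2, w5}): φ is true.
  w6 (successors {w5, w6}): φ is true.
For instance, at w5:
  At w5: \Diamond \neg (s \land \neg p) requires \neg (s \land \neg p) at some successor in {w2, w5}.
    \neg (s \land \neg p) holds at w2, so \Diamond \neg (s \land \neg p) is true at w5.
Satisfying worlds: {w0, w1, w2, w4, w5, w6}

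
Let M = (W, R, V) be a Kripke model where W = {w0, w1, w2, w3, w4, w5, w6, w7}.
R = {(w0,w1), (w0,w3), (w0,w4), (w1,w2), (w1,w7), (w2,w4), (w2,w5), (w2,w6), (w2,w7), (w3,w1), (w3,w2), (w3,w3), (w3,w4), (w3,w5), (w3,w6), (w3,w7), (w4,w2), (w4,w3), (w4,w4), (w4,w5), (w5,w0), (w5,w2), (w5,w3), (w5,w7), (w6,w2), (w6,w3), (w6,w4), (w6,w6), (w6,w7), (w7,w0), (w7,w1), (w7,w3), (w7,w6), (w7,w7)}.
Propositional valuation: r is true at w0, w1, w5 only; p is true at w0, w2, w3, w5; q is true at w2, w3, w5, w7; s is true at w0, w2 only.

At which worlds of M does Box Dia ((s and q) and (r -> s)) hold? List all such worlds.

w0

Let φ = Box Dia ((s and q) and (r -> s)). Evaluate φ at each world:
  w0 (successors {w1, w3, w4}): φ is true.
  w1 (successors {w2, w7}): φ is false.
  w2 (successors {w4, w5, w6, w7}): φ is false.
  w3 (successors {w1, w2, w3, w4, w5, w6, w7}): φ is false.
  w4 (successors {w2, w3, w4, w5}): φ is false.
  w5 (successors {w0, w2, w3, w7}): φ is false.
  w6 (successors {w2, w3, w4, w6, w7}): φ is false.
  w7 (successors {w0, w1, w3, w6, w7}): φ is false.
For instance, at w5:
  At w5: Box Dia ((s and q) and (r -> s)) requires Dia ((s and q) and (r -> s)) at every successor {w0, w2, w3, w7}.
    Dia ((s and q) and (r -> s)) fails at w0, so Box Dia ((s and q) and (r -> s)) is false at w5.
      At w0: Dia ((s and q) and (r -> s)) requires (s and q) and (r -> s) at some successor in {w1, w3, w4}.
        At w1: (s and q) and (r -> s) is false.
        At w3: (s and q) and (r -> s) is false.
        At w4: (s and q) and (r -> s) is false.
      So Dia ((s and q) and (r -> s)) is false at w0.
Satisfying worlds: {w0}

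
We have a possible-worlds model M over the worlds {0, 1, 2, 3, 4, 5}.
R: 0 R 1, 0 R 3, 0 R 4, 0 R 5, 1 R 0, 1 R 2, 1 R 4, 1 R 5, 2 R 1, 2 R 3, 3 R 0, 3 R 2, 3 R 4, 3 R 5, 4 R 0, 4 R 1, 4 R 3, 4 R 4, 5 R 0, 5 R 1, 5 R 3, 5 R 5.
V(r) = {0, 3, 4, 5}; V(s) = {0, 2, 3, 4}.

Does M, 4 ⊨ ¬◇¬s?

No

Recall that ◇ψ holds at a world iff ψ holds at some accessible world.
At 4: ◇¬s is true, so ¬◇¬s is false.
  At 4: ◇¬s requires ¬s at some successor in {0, 1, 3, 4}.
    ¬s holds at 1, so ◇¬s is true at 4.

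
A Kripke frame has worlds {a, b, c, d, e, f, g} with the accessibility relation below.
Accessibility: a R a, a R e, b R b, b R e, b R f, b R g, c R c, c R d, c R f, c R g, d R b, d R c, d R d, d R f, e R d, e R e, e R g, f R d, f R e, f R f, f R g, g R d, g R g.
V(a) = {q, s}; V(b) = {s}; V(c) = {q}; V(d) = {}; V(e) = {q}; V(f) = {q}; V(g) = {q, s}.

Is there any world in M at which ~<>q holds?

No

Let φ = ~<>q. Evaluate φ at each world:
  a (successors {a, e}): φ is false.
  b (successors {b, e, f, g}): φ is false.
  c (successors {c, d, f, g}): φ is false.
  d (successors {b, c, d, f}): φ is false.
  e (successors {d, e, g}): φ is false.
  f (successors {d, e, f, g}): φ is false.
  g (successors {d, g}): φ is false.
For instance, at c:
  At c: <>q is true, so ~<>q is false.
    At c: <>q requires q at some successor in {c, d, f, g}.
      q holds at c, so <>q is true at c.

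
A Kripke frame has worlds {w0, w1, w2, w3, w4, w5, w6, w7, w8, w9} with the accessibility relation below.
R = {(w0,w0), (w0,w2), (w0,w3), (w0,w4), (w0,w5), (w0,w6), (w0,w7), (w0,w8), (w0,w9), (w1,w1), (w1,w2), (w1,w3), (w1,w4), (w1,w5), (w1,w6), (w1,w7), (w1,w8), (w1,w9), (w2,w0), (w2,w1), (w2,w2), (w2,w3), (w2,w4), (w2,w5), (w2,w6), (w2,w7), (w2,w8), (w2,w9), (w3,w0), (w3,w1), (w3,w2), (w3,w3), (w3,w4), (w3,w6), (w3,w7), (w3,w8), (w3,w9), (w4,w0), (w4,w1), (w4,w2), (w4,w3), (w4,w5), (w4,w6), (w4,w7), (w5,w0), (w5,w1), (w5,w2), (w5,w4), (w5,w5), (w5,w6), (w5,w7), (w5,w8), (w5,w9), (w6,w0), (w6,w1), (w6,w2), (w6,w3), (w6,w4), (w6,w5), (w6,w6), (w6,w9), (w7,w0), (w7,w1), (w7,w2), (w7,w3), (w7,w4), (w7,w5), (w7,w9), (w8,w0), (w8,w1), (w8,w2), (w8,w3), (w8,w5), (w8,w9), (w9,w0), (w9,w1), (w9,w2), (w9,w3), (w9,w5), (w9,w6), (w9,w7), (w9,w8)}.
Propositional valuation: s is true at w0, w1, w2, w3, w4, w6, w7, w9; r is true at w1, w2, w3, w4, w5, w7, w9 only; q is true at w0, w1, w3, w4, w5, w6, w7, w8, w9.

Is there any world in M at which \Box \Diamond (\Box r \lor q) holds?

Recall that \Box ψ holds at a world iff ψ holds at every accessible world, and \Diamond ψ holds iff ψ holds at some accessible world.
Let φ = \Box \Diamond (\Box r \lor q). Evaluate φ at each world:
  w0 (successors {w0, w2, w3, w4, w5, w6, w7, w8, w9}): φ is true.
  w1 (successors {w1, w2, w3, w4, w5, w6, w7, w8, w9}): φ is true.
  w2 (successors {w0, w1, w2, w3, w4, w5, w6, w7, w8, w9}): φ is true.
  w3 (successors {w0, w1, w2, w3, w4, w6, w7, w8, w9}): φ is true.
  w4 (successors {w0, w1, w2, w3, w5, w6, w7}): φ is true.
  w5 (successors {w0, w1, w2, w4, w5, w6, w7, w8, w9}): φ is true.
  w6 (successors {w0, w1, w2, w3, w4, w5, w6, w9}): φ is true.
  w7 (successors {w0, w1, w2, w3, w4, w5, w9}): φ is true.
  w8 (successors {w0, w1, w2, w3, w5, w9}): φ is true.
  w9 (successors {w0, w1, w2, w3, w5, w6, w7, w8}): φ is true.
Detail at w0 (witness):
  At w0: \Box \Diamond (\Box r \lor q) requires \Diamond (\Box r \lor q) at every successor {w0, w2, w3, w4, w5, w6, w7, w8, w9}.
    At w0: \Diamond (\Box r \lor q) is true.
    At w2: \Diamond (\Box r \lor q) is true.
    At w3: \Diamond (\Box r \lor q) is true.
    At w4: \Diamond (\Box r \lor q) is true.
    At w5: \Diamond (\Box r \lor q) is true.
    At w6: \Diamond (\Box r \lor q) is true.
    At w7: \Diamond (\Box r \lor q) is true.
    At w8: \Diamond (\Box r \lor q) is true.
    At w9: \Diamond (\Box r \lor q) is true.
  So \Box \Diamond (\Box r \lor q) is true at w0.

Yes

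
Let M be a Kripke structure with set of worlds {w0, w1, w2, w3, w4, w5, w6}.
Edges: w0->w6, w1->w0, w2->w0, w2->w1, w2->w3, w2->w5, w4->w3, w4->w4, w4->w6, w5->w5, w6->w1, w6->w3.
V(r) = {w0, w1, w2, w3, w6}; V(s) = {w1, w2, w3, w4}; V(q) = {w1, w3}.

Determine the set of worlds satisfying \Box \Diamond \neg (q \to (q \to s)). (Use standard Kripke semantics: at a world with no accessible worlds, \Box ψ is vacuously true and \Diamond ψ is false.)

w3

Recall that \Box ψ holds at a world iff ψ holds at every accessible world, and \Diamond ψ holds iff ψ holds at some accessible world.
Let φ = \Box \Diamond \neg (q \to (q \to s)). Evaluate φ at each world:
  w0 (successors {w6}): φ is false.
  w1 (successors {w0}): φ is false.
  w2 (successors {w0, w1, w3, w5}): φ is false.
  w3 (successors ∅): φ is true.
  w4 (successors {w3, w4, w6}): φ is false.
  w5 (successors {w5}): φ is false.
  w6 (successors {w1, w3}): φ is false.
For instance, at w1:
  At w1: \Box \Diamond \neg (q \to (q \to s)) requires \Diamond \neg (q \to (q \to s)) at every successor {w0}.
    \Diamond \neg (q \to (q \to s)) fails at w0, so \Box \Diamond \neg (q \to (q \to s)) is false at w1.
      At w0: \Diamond \neg (q \to (q \to s)) requires \neg (q \to (q \to s)) at some successor in {w6}.
        At w6: \neg (q \to (q \to s)) is false.
      So \Diamond \neg (q \to (q \to s)) is false at w0.
Satisfying worlds: {w3}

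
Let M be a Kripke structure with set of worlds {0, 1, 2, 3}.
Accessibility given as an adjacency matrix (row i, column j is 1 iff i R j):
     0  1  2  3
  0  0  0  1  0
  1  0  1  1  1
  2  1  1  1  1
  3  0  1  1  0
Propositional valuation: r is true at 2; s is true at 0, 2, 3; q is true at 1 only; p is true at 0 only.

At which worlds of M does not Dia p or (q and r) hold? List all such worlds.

Let φ = not Dia p or (q and r). Evaluate φ at each world:
  0 (successors {2}): φ is true.
  1 (successors {1, 2, 3}): φ is true.
  2 (successors {0, 1, 2, 3}): φ is false.
  3 (successors {1, 2}): φ is true.
For instance, at 1:
  At 1: not Dia p is true, q and r is false, so not Dia p or (q and r) is true.
    At 1: Dia p is false, so not Dia p is true.
      At 1: Dia p requires p at some successor in {1, 2, 3}.
        At 1: p is false.
        At 2: p is false.
        At 3: p is false.
      So Dia p is false at 1.
Satisfying worlds: {0, 1, 3}

0, 1, 3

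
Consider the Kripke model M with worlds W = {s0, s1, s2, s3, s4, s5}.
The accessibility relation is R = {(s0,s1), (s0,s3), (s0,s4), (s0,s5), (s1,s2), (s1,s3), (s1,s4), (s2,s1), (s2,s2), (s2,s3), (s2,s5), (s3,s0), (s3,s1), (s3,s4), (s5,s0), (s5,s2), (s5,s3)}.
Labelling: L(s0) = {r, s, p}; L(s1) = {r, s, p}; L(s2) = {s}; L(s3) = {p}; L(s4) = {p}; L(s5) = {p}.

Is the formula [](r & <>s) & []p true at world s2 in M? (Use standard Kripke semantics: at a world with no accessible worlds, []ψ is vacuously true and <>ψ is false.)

No

At s2: [](r & <>s) is false, []p is false, so [](r & <>s) & []p is false.
  At s2: [](r & <>s) requires r & <>s at every successor {s1, s2, s3, s5}.
    r & <>s fails at s2, so [](r & <>s) is false at s2.
      At s2: r is false, <>s is true, so r & <>s is false.
  At s2: []p requires p at every successor {s1, s2, s3, s5}.
    p fails at s2, so []p is false at s2.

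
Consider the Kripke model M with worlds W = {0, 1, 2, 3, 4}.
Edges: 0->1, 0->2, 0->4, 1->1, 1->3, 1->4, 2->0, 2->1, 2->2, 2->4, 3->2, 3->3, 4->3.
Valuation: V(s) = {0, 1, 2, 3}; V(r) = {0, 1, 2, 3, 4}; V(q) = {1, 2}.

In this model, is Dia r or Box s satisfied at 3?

Yes

At 3: Dia r is true, Box s is true, so Dia r or Box s is true.
  At 3: Dia r requires r at some successor in {2, 3}.
    r holds at 2, so Dia r is true at 3.
  At 3: Box s requires s at every successor {2, 3}.
    At 2: s is true.
    At 3: s is true.
  So Box s is true at 3.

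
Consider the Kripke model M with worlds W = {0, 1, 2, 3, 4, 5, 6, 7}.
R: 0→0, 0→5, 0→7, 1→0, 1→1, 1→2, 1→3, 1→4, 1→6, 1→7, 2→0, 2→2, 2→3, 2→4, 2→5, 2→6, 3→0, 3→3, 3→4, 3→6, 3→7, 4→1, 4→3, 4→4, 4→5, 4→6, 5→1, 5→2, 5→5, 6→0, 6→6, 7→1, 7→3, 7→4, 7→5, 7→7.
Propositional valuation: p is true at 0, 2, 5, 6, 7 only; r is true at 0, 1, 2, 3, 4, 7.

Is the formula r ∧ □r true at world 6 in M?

Recall that □ψ holds at a world iff ψ holds at every accessible world, and ◇ψ holds iff ψ holds at some accessible world.
At 6: r is false, □r is false, so r ∧ □r is false.
  At 6: □r requires r at every successor {0, 6}.
    r fails at 6, so □r is false at 6.

No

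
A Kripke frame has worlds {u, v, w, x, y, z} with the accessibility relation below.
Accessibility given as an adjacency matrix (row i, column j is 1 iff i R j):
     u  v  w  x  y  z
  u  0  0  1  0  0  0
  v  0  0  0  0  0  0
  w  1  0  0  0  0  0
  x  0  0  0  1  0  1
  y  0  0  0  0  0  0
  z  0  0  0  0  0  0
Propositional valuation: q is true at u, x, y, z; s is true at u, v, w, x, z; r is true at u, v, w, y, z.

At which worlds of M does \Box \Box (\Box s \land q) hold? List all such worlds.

u, v, x, y, z

Let φ = \Box \Box (\Box s \land q). Evaluate φ at each world:
  u (successors {w}): φ is true.
  v (successors ∅): φ is true.
  w (successors {u}): φ is false.
  x (successors {x, z}): φ is true.
  y (successors ∅): φ is true.
  z (successors ∅): φ is true.
For instance, at x:
  At x: \Box \Box (\Box s \land q) requires \Box (\Box s \land q) at every successor {x, z}.
      At x: \Box (\Box s \land q) requires \Box s \land q at every successor {x, z}.
        At x: \Box s \land q is true.
        At z: \Box s \land q is true.
      So \Box (\Box s \land q) is true at x.
      At z: no accessible worlds, so \Box (\Box s \land q) holds vacuously.
  So \Box \Box (\Box s \land q) is true at x.
Satisfying worlds: {u, v, x, y, z}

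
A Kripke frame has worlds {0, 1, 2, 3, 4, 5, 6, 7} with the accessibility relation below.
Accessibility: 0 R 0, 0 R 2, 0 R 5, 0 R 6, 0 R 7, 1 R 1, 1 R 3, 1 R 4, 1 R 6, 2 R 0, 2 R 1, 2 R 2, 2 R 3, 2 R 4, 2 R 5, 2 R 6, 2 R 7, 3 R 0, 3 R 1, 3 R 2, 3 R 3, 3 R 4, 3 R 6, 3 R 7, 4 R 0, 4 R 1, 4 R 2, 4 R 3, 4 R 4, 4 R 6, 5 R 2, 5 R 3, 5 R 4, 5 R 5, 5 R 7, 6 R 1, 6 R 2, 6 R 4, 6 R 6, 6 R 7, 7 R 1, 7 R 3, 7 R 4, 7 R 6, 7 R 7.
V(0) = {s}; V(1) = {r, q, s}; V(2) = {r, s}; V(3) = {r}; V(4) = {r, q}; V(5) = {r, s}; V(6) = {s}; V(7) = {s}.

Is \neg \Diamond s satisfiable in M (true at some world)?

Let φ = \neg \Diamond s. Evaluate φ at each world:
  0 (successors {0, 2, 5, 6, 7}): φ is false.
  1 (successors {1, 3, 4, 6}): φ is false.
  2 (successors {0, 1, 2, 3, 4, 5, 6, 7}): φ is false.
  3 (successors {0, 1, 2, 3, 4, 6, 7}): φ is false.
  4 (successors {0, 1, 2, 3, 4, 6}): φ is false.
  5 (successors {2, 3, 4, 5, 7}): φ is false.
  6 (successors {1, 2, 4, 6, 7}): φ is false.
  7 (successors {1, 3, 4, 6, 7}): φ is false.
For instance, at 3:
  At 3: \Diamond s is true, so \neg \Diamond s is false.
    At 3: \Diamond s requires s at some successor in {0, 1, 2, 3, 4, 6, 7}.
      s holds at 0, so \Diamond s is true at 3.

No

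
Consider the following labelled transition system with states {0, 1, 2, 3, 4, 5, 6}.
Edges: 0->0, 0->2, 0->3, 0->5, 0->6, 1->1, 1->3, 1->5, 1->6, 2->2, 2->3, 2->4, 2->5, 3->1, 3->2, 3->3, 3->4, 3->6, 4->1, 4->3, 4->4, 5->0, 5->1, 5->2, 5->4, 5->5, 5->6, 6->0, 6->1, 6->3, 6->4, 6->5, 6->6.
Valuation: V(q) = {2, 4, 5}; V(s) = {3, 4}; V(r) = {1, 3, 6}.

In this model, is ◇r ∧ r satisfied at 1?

Yes

At 1: ◇r is true, r is true, so ◇r ∧ r is true.
  At 1: ◇r requires r at some successor in {1, 3, 5, 6}.
    r holds at 1, so ◇r is true at 1.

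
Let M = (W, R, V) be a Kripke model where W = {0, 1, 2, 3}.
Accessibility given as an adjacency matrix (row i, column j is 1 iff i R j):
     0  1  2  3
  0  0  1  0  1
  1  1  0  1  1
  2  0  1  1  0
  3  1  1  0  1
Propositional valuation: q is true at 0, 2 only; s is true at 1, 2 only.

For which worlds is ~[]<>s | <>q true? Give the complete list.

1, 2, 3

Let φ = ~[]<>s | <>q. Evaluate φ at each world:
  0 (successors {1, 3}): φ is false.
  1 (successors {0, 2, 3}): φ is true.
  2 (successors {1, 2}): φ is true.
  3 (successors {0, 1, 3}): φ is true.
For instance, at 1:
  At 1: ~[]<>s is false, <>q is true, so ~[]<>s | <>q is true.
    At 1: []<>s is true, so ~[]<>s is false.
      At 1: []<>s requires <>s at every successor {0, 2, 3}.
        At 0: <>s is true.
        At 2: <>s is true.
        At 3: <>s is true.
      So []<>s is true at 1.
    At 1: <>q requires q at some successor in {0, 2, 3}.
      q holds at 0, so <>q is true at 1.
Satisfying worlds: {1, 2, 3}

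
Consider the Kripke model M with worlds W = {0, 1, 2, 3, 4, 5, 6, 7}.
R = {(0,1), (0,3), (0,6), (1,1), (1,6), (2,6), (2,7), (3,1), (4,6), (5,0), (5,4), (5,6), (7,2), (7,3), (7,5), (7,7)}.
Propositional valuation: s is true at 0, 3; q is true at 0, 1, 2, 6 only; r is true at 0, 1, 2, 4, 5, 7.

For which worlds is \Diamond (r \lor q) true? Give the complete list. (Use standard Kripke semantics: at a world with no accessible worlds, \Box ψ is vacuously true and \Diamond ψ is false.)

0, 1, 2, 3, 4, 5, 7

Let φ = \Diamond (r \lor q). Evaluate φ at each world:
  0 (successors {1, 3, 6}): φ is true.
  1 (successors {1, 6}): φ is true.
  2 (successors {6, 7}): φ is true.
  3 (successors {1}): φ is true.
  4 (successors {6}): φ is true.
  5 (successors {0, 4, 6}): φ is true.
  6 (successors ∅): φ is false.
  7 (successors {2, 3, 5, 7}): φ is true.
For instance, at 4:
  At 4: \Diamond (r \lor q) requires r \lor q at some successor in {6}.
    r \lor q holds at 6, so \Diamond (r \lor q) is true at 4.
Satisfying worlds: {0, 1, 2, 3, 4, 5, 7}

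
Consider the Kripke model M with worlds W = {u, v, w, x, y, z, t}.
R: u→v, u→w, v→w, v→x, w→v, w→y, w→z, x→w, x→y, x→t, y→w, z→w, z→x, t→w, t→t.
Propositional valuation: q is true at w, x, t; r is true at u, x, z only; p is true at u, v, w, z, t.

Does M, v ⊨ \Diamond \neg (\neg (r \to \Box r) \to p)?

Yes

At v: \Diamond \neg (\neg (r \to \Box r) \to p) requires \neg (\neg (r \to \Box r) \to p) at some successor in {w, x}.
  \neg (\neg (r \to \Box r) \to p) holds at x, so \Diamond \neg (\neg (r \to \Box r) \to p) is true at v.
    At x: \neg (r \to \Box r) \to p is false, so \neg (\neg (r \to \Box r) \to p) is true.
      At x: \neg (r \to \Box r) is true, p is false, so \neg (r \to \Box r) \to p is false.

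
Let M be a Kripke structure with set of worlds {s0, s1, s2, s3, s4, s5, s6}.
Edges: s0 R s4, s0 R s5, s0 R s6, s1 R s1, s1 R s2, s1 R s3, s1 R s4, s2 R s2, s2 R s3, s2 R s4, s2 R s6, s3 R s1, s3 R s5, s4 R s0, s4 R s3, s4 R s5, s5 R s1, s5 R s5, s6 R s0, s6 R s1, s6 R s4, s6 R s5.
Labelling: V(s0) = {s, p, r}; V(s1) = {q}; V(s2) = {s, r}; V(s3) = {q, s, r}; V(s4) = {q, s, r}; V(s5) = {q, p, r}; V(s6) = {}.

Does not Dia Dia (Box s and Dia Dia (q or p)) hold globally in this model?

Yes

Let φ = not Dia Dia (Box s and Dia Dia (q or p)). Evaluate φ at each world:
  s0 (successors {s4, s5, s6}): φ is true.
  s1 (successors {s1, s2, s3, s4}): φ is true.
  s2 (successors {s2, s3, s4, s6}): φ is true.
  s3 (successors {s1, s5}): φ is true.
  s4 (successors {s0, s3, s5}): φ is true.
  s5 (successors {s1, s5}): φ is true.
  s6 (successors {s0, s1, s4, s5}): φ is true.
For instance, at s0:
  At s0: Dia Dia (Box s and Dia Dia (q or p)) is false, so not Dia Dia (Box s and Dia Dia (q or p)) is true.
    At s0: Dia Dia (Box s and Dia Dia (q or p)) requires Dia (Box s and Dia Dia (q or p)) at some successor in {s4, s5, s6}.
      At s4: Dia (Box s and Dia Dia (q or p)) is false.
      At s5: Dia (Box s and Dia Dia (q or p)) is false.
      At s6: Dia (Box s and Dia Dia (q or p)) is false.
    So Dia Dia (Box s and Dia Dia (q or p)) is false at s0.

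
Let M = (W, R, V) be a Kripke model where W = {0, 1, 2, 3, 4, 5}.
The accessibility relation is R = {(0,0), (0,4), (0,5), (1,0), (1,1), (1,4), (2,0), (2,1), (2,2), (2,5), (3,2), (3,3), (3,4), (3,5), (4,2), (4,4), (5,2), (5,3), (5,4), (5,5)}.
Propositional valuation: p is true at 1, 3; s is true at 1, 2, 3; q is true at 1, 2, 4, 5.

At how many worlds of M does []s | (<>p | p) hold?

Let φ = []s | (<>p | p). Evaluate φ at each world:
  0 (successors {0, 4, 5}): φ is false.
  1 (successors {0, 1, 4}): φ is true.
  2 (successors {0, 1, 2, 5}): φ is true.
  3 (successors {2, 3, 4, 5}): φ is true.
  4 (successors {2, 4}): φ is false.
  5 (successors {2, 3, 4, 5}): φ is true.
For instance, at 5:
  At 5: []s is false, <>p | p is true, so []s | (<>p | p) is true.
    At 5: []s requires s at every successor {2, 3, 4, 5}.
      s fails at 4, so []s is false at 5.
    At 5: <>p is true, p is false, so <>p | p is true.
      At 5: <>p requires p at some successor in {2, 3, 4, 5}.
        p holds at 3, so <>p is true at 5.
Satisfying worlds: {1, 2, 3, 5}

4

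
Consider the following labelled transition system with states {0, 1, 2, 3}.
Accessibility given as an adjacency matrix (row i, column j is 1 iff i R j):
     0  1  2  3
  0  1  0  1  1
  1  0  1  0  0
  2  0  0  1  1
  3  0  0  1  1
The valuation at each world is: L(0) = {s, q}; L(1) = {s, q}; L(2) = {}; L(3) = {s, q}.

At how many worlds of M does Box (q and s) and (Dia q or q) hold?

Let φ = Box (q and s) and (Dia q or q). Evaluate φ at each world:
  0 (successors {0, 2, 3}): φ is false.
  1 (successors {1}): φ is true.
  2 (successors {2, 3}): φ is false.
  3 (successors {2, 3}): φ is false.
For instance, at 0:
  At 0: Box (q and s) is false, Dia q or q is true, so Box (q and s) and (Dia q or q) is false.
    At 0: Box (q and s) requires q and s at every successor {0, 2, 3}.
      q and s fails at 2, so Box (q and s) is false at 0.
    At 0: Dia q is true, q is true, so Dia q or q is true.
      At 0: Dia q requires q at some successor in {0, 2, 3}.
        q holds at 0, so Dia q is true at 0.
Satisfying worlds: {1}

1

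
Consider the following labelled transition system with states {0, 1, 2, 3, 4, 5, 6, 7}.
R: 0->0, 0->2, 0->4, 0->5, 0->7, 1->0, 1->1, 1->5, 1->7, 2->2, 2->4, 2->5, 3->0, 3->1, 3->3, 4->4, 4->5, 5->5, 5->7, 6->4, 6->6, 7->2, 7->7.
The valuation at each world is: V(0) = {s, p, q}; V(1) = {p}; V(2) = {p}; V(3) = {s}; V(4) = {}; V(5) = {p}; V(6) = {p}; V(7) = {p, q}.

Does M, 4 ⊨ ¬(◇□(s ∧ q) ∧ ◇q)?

Yes

Recall that □ψ holds at a world iff ψ holds at every accessible world, and ◇ψ holds iff ψ holds at some accessible world.
At 4: ◇□(s ∧ q) ∧ ◇q is false, so ¬(◇□(s ∧ q) ∧ ◇q) is true.
  At 4: ◇□(s ∧ q) is false, ◇q is false, so ◇□(s ∧ q) ∧ ◇q is false.
    At 4: ◇□(s ∧ q) requires □(s ∧ q) at some successor in {4, 5}.
      At 4: □(s ∧ q) is false.
      At 5: □(s ∧ q) is false.
    So ◇□(s ∧ q) is false at 4.
    At 4: ◇q requires q at some successor in {4, 5}.
      At 4: q is false.
      At 5: q is false.
    So ◇q is false at 4.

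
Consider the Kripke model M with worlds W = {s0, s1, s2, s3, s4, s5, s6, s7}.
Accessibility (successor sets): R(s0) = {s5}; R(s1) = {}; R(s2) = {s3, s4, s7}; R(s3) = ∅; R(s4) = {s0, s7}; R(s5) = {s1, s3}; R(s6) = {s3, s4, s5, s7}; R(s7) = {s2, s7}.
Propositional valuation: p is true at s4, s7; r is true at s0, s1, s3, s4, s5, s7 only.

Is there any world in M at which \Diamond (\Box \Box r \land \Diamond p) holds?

No

Let φ = \Diamond (\Box \Box r \land \Diamond p). Evaluate φ at each world:
  s0 (successors {s5}): φ is false.
  s1 (successors ∅): φ is false.
  s2 (successors {s3, s4, s7}): φ is false.
  s3 (successors ∅): φ is false.
  s4 (successors {s0, s7}): φ is false.
  s5 (successors {s1, s3}): φ is false.
  s6 (successors {s3, s4, s5, s7}): φ is false.
  s7 (successors {s2, s7}): φ is false.
For instance, at s4:
  At s4: \Diamond (\Box \Box r \land \Diamond p) requires \Box \Box r \land \Diamond p at some successor in {s0, s7}.
    At s0: \Box \Box r \land \Diamond p is false.
    At s7: \Box \Box r \land \Diamond p is false.
  So \Diamond (\Box \Box r \land \Diamond p) is false at s4.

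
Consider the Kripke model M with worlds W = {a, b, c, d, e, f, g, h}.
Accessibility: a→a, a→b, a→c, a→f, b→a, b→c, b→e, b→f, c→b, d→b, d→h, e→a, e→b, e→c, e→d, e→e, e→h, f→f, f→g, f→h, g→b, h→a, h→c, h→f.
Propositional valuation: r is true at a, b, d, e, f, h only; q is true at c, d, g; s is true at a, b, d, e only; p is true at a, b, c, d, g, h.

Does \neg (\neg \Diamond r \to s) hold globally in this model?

Let φ = \neg (\neg \Diamond r \to s). Evaluate φ at each world:
  a (successors {a, b, c, f}): φ is false.
  b (successors {a, c, e, f}): φ is false.
  c (successors {b}): φ is false.
  d (successors {b, h}): φ is false.
  e (successors {a, b, c, d, e, h}): φ is false.
  f (successors {f, g, h}): φ is false.
  g (successors {b}): φ is false.
  h (successors {a, c, f}): φ is false.
Detail at a (counterexample):
  At a: \neg \Diamond r \to s is true, so \neg (\neg \Diamond r \to s) is false.
    At a: \neg \Diamond r is false, s is true, so \neg \Diamond r \to s is true.
      At a: \Diamond r is true, so \neg \Diamond r is false.

No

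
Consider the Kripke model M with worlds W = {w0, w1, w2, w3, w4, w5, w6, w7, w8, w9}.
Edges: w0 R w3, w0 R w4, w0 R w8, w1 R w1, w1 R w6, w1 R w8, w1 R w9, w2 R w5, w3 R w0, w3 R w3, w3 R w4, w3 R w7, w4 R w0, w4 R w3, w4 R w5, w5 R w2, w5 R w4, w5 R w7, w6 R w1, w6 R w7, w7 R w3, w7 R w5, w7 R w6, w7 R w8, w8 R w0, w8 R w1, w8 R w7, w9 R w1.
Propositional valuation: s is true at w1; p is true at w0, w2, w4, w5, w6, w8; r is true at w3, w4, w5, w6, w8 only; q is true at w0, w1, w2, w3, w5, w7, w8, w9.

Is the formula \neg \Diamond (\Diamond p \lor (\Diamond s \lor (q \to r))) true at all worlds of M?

Recall that \Diamond ψ holds at a world iff ψ holds at some accessible world.
Let φ = \neg \Diamond (\Diamond p \lor (\Diamond s \lor (q \to r))). Evaluate φ at each world:
  w0 (successors {w3, w4, w8}): φ is false.
  w1 (successors {w1, w6, w8, w9}): φ is false.
  w2 (successors {w5}): φ is false.
  w3 (successors {w0, w3, w4, w7}): φ is false.
  w4 (successors {w0, w3, w5}): φ is false.
  w5 (successors {w2, w4, w7}): φ is false.
  w6 (successors {w1, w7}): φ is false.
  w7 (successors {w3, w5, w6, w8}): φ is false.
  w8 (successors {w0, w1, w7}): φ is false.
  w9 (successors {w1}): φ is false.
Detail at w0 (counterexample):
  At w0: \Diamond (\Diamond p \lor (\Diamond s \lor (q \to r))) is true, so \neg \Diamond (\Diamond p \lor (\Diamond s \lor (q \to r))) is false.
    At w0: \Diamond (\Diamond p \lor (\Diamond s \lor (q \to r))) requires \Diamond p \lor (\Diamond s \lor (q \to r)) at some successor in {w3, w4, w8}.
      \Diamond p \lor (\Diamond s \lor (q \to r)) holds at w3, so \Diamond (\Diamond p \lor (\Diamond s \lor (q \to r))) is true at w0.

No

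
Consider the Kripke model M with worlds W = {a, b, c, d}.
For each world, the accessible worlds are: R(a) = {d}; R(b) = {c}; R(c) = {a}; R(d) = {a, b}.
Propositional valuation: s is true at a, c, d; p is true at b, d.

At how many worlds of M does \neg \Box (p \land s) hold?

3

Let φ = \neg \Box (p \land s). Evaluate φ at each world:
  a (successors {d}): φ is false.
  b (successors {c}): φ is true.
  c (successors {a}): φ is true.
  d (successors {a, b}): φ is true.
For instance, at d:
  At d: \Box (p \land s) is false, so \neg \Box (p \land s) is true.
    At d: \Box (p \land s) requires p \land s at every successor {a, b}.
      p \land s fails at a, so \Box (p \land s) is false at d.
Satisfying worlds: {b, c, d}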